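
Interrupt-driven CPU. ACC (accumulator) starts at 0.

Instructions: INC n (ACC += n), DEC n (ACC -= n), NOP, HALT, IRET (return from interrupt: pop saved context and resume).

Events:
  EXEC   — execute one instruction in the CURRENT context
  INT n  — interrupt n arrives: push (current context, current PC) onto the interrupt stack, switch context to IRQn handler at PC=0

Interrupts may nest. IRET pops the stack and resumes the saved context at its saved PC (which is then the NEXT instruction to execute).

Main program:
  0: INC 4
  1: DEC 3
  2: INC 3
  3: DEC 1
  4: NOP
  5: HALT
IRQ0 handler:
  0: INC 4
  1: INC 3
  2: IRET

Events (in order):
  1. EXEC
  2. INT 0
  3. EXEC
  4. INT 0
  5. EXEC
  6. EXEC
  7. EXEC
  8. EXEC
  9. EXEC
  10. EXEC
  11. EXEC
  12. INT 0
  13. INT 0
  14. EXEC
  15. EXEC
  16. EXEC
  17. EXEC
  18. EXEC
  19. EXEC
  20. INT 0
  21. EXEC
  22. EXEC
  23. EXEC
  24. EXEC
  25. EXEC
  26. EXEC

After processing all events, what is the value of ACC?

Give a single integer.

Answer: 38

Derivation:
Event 1 (EXEC): [MAIN] PC=0: INC 4 -> ACC=4
Event 2 (INT 0): INT 0 arrives: push (MAIN, PC=1), enter IRQ0 at PC=0 (depth now 1)
Event 3 (EXEC): [IRQ0] PC=0: INC 4 -> ACC=8
Event 4 (INT 0): INT 0 arrives: push (IRQ0, PC=1), enter IRQ0 at PC=0 (depth now 2)
Event 5 (EXEC): [IRQ0] PC=0: INC 4 -> ACC=12
Event 6 (EXEC): [IRQ0] PC=1: INC 3 -> ACC=15
Event 7 (EXEC): [IRQ0] PC=2: IRET -> resume IRQ0 at PC=1 (depth now 1)
Event 8 (EXEC): [IRQ0] PC=1: INC 3 -> ACC=18
Event 9 (EXEC): [IRQ0] PC=2: IRET -> resume MAIN at PC=1 (depth now 0)
Event 10 (EXEC): [MAIN] PC=1: DEC 3 -> ACC=15
Event 11 (EXEC): [MAIN] PC=2: INC 3 -> ACC=18
Event 12 (INT 0): INT 0 arrives: push (MAIN, PC=3), enter IRQ0 at PC=0 (depth now 1)
Event 13 (INT 0): INT 0 arrives: push (IRQ0, PC=0), enter IRQ0 at PC=0 (depth now 2)
Event 14 (EXEC): [IRQ0] PC=0: INC 4 -> ACC=22
Event 15 (EXEC): [IRQ0] PC=1: INC 3 -> ACC=25
Event 16 (EXEC): [IRQ0] PC=2: IRET -> resume IRQ0 at PC=0 (depth now 1)
Event 17 (EXEC): [IRQ0] PC=0: INC 4 -> ACC=29
Event 18 (EXEC): [IRQ0] PC=1: INC 3 -> ACC=32
Event 19 (EXEC): [IRQ0] PC=2: IRET -> resume MAIN at PC=3 (depth now 0)
Event 20 (INT 0): INT 0 arrives: push (MAIN, PC=3), enter IRQ0 at PC=0 (depth now 1)
Event 21 (EXEC): [IRQ0] PC=0: INC 4 -> ACC=36
Event 22 (EXEC): [IRQ0] PC=1: INC 3 -> ACC=39
Event 23 (EXEC): [IRQ0] PC=2: IRET -> resume MAIN at PC=3 (depth now 0)
Event 24 (EXEC): [MAIN] PC=3: DEC 1 -> ACC=38
Event 25 (EXEC): [MAIN] PC=4: NOP
Event 26 (EXEC): [MAIN] PC=5: HALT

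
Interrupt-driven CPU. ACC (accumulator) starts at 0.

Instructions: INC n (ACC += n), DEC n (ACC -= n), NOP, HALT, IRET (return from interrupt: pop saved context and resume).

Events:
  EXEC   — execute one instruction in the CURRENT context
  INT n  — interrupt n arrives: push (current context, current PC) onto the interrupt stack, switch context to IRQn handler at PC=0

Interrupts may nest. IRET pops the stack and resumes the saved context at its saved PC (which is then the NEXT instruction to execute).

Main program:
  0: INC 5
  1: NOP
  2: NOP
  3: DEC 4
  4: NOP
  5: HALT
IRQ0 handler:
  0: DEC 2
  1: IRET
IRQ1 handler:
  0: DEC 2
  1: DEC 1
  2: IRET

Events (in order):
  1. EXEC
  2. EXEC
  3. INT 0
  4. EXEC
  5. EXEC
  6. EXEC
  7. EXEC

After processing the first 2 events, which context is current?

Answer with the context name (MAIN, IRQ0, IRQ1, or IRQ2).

Event 1 (EXEC): [MAIN] PC=0: INC 5 -> ACC=5
Event 2 (EXEC): [MAIN] PC=1: NOP

Answer: MAIN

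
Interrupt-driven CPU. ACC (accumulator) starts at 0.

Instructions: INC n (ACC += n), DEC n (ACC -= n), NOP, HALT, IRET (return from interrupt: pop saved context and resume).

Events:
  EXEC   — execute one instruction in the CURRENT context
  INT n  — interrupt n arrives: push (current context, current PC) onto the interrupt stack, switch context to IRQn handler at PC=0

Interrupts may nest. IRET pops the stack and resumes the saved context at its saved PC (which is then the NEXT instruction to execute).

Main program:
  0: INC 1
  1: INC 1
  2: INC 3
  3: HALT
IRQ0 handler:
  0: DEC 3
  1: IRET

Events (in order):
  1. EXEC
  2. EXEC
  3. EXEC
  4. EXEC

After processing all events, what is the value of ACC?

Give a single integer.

Event 1 (EXEC): [MAIN] PC=0: INC 1 -> ACC=1
Event 2 (EXEC): [MAIN] PC=1: INC 1 -> ACC=2
Event 3 (EXEC): [MAIN] PC=2: INC 3 -> ACC=5
Event 4 (EXEC): [MAIN] PC=3: HALT

Answer: 5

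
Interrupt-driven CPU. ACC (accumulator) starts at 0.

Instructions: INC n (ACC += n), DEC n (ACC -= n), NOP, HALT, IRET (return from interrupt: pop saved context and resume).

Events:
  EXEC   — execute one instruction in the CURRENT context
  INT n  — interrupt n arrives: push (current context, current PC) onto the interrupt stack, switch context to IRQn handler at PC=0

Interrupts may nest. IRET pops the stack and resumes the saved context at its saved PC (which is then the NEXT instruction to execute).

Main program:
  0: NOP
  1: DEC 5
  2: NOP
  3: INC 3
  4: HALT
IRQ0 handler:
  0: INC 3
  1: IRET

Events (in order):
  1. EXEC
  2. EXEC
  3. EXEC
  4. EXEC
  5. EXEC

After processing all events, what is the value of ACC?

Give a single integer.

Answer: -2

Derivation:
Event 1 (EXEC): [MAIN] PC=0: NOP
Event 2 (EXEC): [MAIN] PC=1: DEC 5 -> ACC=-5
Event 3 (EXEC): [MAIN] PC=2: NOP
Event 4 (EXEC): [MAIN] PC=3: INC 3 -> ACC=-2
Event 5 (EXEC): [MAIN] PC=4: HALT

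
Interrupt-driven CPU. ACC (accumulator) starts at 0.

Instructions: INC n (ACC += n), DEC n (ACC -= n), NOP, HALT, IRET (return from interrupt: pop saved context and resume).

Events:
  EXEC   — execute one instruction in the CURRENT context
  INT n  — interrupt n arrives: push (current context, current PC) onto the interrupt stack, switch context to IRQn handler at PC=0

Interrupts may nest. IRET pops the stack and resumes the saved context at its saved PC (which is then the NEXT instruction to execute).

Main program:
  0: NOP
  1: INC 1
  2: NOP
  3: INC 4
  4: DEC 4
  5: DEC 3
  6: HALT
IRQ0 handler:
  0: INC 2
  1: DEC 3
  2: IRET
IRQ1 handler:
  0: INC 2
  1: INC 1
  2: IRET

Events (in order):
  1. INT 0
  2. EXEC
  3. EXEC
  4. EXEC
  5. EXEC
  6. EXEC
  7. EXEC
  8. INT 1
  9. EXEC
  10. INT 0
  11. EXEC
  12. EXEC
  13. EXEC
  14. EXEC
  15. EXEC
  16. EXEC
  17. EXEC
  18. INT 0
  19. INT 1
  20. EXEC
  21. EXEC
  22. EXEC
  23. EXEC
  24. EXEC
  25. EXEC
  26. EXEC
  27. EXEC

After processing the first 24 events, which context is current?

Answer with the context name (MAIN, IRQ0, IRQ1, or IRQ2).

Answer: IRQ0

Derivation:
Event 1 (INT 0): INT 0 arrives: push (MAIN, PC=0), enter IRQ0 at PC=0 (depth now 1)
Event 2 (EXEC): [IRQ0] PC=0: INC 2 -> ACC=2
Event 3 (EXEC): [IRQ0] PC=1: DEC 3 -> ACC=-1
Event 4 (EXEC): [IRQ0] PC=2: IRET -> resume MAIN at PC=0 (depth now 0)
Event 5 (EXEC): [MAIN] PC=0: NOP
Event 6 (EXEC): [MAIN] PC=1: INC 1 -> ACC=0
Event 7 (EXEC): [MAIN] PC=2: NOP
Event 8 (INT 1): INT 1 arrives: push (MAIN, PC=3), enter IRQ1 at PC=0 (depth now 1)
Event 9 (EXEC): [IRQ1] PC=0: INC 2 -> ACC=2
Event 10 (INT 0): INT 0 arrives: push (IRQ1, PC=1), enter IRQ0 at PC=0 (depth now 2)
Event 11 (EXEC): [IRQ0] PC=0: INC 2 -> ACC=4
Event 12 (EXEC): [IRQ0] PC=1: DEC 3 -> ACC=1
Event 13 (EXEC): [IRQ0] PC=2: IRET -> resume IRQ1 at PC=1 (depth now 1)
Event 14 (EXEC): [IRQ1] PC=1: INC 1 -> ACC=2
Event 15 (EXEC): [IRQ1] PC=2: IRET -> resume MAIN at PC=3 (depth now 0)
Event 16 (EXEC): [MAIN] PC=3: INC 4 -> ACC=6
Event 17 (EXEC): [MAIN] PC=4: DEC 4 -> ACC=2
Event 18 (INT 0): INT 0 arrives: push (MAIN, PC=5), enter IRQ0 at PC=0 (depth now 1)
Event 19 (INT 1): INT 1 arrives: push (IRQ0, PC=0), enter IRQ1 at PC=0 (depth now 2)
Event 20 (EXEC): [IRQ1] PC=0: INC 2 -> ACC=4
Event 21 (EXEC): [IRQ1] PC=1: INC 1 -> ACC=5
Event 22 (EXEC): [IRQ1] PC=2: IRET -> resume IRQ0 at PC=0 (depth now 1)
Event 23 (EXEC): [IRQ0] PC=0: INC 2 -> ACC=7
Event 24 (EXEC): [IRQ0] PC=1: DEC 3 -> ACC=4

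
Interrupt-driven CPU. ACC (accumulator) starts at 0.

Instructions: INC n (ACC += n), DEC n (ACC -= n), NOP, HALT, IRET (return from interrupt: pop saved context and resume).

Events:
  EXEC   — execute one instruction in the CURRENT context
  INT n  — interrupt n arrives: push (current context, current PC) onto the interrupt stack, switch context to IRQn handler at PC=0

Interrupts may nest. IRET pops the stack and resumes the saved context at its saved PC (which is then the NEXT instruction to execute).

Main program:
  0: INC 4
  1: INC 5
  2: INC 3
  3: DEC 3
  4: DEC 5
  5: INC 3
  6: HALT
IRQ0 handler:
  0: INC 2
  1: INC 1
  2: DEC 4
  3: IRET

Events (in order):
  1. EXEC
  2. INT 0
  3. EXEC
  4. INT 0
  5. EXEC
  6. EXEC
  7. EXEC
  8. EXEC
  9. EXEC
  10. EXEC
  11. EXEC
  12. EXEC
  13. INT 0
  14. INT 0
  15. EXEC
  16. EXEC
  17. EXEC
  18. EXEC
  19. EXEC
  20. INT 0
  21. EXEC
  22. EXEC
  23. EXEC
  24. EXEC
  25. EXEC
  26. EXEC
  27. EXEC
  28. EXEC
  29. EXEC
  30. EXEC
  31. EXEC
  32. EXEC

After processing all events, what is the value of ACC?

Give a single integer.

Answer: 2

Derivation:
Event 1 (EXEC): [MAIN] PC=0: INC 4 -> ACC=4
Event 2 (INT 0): INT 0 arrives: push (MAIN, PC=1), enter IRQ0 at PC=0 (depth now 1)
Event 3 (EXEC): [IRQ0] PC=0: INC 2 -> ACC=6
Event 4 (INT 0): INT 0 arrives: push (IRQ0, PC=1), enter IRQ0 at PC=0 (depth now 2)
Event 5 (EXEC): [IRQ0] PC=0: INC 2 -> ACC=8
Event 6 (EXEC): [IRQ0] PC=1: INC 1 -> ACC=9
Event 7 (EXEC): [IRQ0] PC=2: DEC 4 -> ACC=5
Event 8 (EXEC): [IRQ0] PC=3: IRET -> resume IRQ0 at PC=1 (depth now 1)
Event 9 (EXEC): [IRQ0] PC=1: INC 1 -> ACC=6
Event 10 (EXEC): [IRQ0] PC=2: DEC 4 -> ACC=2
Event 11 (EXEC): [IRQ0] PC=3: IRET -> resume MAIN at PC=1 (depth now 0)
Event 12 (EXEC): [MAIN] PC=1: INC 5 -> ACC=7
Event 13 (INT 0): INT 0 arrives: push (MAIN, PC=2), enter IRQ0 at PC=0 (depth now 1)
Event 14 (INT 0): INT 0 arrives: push (IRQ0, PC=0), enter IRQ0 at PC=0 (depth now 2)
Event 15 (EXEC): [IRQ0] PC=0: INC 2 -> ACC=9
Event 16 (EXEC): [IRQ0] PC=1: INC 1 -> ACC=10
Event 17 (EXEC): [IRQ0] PC=2: DEC 4 -> ACC=6
Event 18 (EXEC): [IRQ0] PC=3: IRET -> resume IRQ0 at PC=0 (depth now 1)
Event 19 (EXEC): [IRQ0] PC=0: INC 2 -> ACC=8
Event 20 (INT 0): INT 0 arrives: push (IRQ0, PC=1), enter IRQ0 at PC=0 (depth now 2)
Event 21 (EXEC): [IRQ0] PC=0: INC 2 -> ACC=10
Event 22 (EXEC): [IRQ0] PC=1: INC 1 -> ACC=11
Event 23 (EXEC): [IRQ0] PC=2: DEC 4 -> ACC=7
Event 24 (EXEC): [IRQ0] PC=3: IRET -> resume IRQ0 at PC=1 (depth now 1)
Event 25 (EXEC): [IRQ0] PC=1: INC 1 -> ACC=8
Event 26 (EXEC): [IRQ0] PC=2: DEC 4 -> ACC=4
Event 27 (EXEC): [IRQ0] PC=3: IRET -> resume MAIN at PC=2 (depth now 0)
Event 28 (EXEC): [MAIN] PC=2: INC 3 -> ACC=7
Event 29 (EXEC): [MAIN] PC=3: DEC 3 -> ACC=4
Event 30 (EXEC): [MAIN] PC=4: DEC 5 -> ACC=-1
Event 31 (EXEC): [MAIN] PC=5: INC 3 -> ACC=2
Event 32 (EXEC): [MAIN] PC=6: HALT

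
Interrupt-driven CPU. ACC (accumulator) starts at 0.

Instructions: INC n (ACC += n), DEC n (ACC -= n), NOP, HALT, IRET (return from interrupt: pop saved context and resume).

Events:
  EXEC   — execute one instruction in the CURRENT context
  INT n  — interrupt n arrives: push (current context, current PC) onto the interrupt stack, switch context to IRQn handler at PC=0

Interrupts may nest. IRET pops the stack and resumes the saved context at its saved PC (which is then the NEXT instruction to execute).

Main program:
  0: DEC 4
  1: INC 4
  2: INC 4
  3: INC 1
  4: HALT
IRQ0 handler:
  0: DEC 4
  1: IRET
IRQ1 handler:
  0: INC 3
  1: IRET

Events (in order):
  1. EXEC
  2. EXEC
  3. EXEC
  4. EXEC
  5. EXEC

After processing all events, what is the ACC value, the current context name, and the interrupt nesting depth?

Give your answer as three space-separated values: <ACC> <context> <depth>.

Answer: 5 MAIN 0

Derivation:
Event 1 (EXEC): [MAIN] PC=0: DEC 4 -> ACC=-4
Event 2 (EXEC): [MAIN] PC=1: INC 4 -> ACC=0
Event 3 (EXEC): [MAIN] PC=2: INC 4 -> ACC=4
Event 4 (EXEC): [MAIN] PC=3: INC 1 -> ACC=5
Event 5 (EXEC): [MAIN] PC=4: HALT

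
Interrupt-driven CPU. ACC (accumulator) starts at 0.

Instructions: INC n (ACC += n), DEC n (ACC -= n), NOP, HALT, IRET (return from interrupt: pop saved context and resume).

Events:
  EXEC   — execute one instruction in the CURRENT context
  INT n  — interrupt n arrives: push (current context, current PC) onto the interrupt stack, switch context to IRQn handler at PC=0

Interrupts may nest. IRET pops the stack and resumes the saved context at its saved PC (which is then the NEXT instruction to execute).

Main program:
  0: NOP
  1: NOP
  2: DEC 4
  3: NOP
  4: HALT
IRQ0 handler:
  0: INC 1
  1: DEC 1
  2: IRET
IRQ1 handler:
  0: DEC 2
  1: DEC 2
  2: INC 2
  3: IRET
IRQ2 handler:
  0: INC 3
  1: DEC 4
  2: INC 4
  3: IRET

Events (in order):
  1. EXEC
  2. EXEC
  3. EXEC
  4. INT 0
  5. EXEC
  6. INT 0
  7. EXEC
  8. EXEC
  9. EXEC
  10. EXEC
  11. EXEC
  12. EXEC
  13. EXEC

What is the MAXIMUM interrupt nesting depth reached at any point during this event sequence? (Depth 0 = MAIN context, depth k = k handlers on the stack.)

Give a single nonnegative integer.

Answer: 2

Derivation:
Event 1 (EXEC): [MAIN] PC=0: NOP [depth=0]
Event 2 (EXEC): [MAIN] PC=1: NOP [depth=0]
Event 3 (EXEC): [MAIN] PC=2: DEC 4 -> ACC=-4 [depth=0]
Event 4 (INT 0): INT 0 arrives: push (MAIN, PC=3), enter IRQ0 at PC=0 (depth now 1) [depth=1]
Event 5 (EXEC): [IRQ0] PC=0: INC 1 -> ACC=-3 [depth=1]
Event 6 (INT 0): INT 0 arrives: push (IRQ0, PC=1), enter IRQ0 at PC=0 (depth now 2) [depth=2]
Event 7 (EXEC): [IRQ0] PC=0: INC 1 -> ACC=-2 [depth=2]
Event 8 (EXEC): [IRQ0] PC=1: DEC 1 -> ACC=-3 [depth=2]
Event 9 (EXEC): [IRQ0] PC=2: IRET -> resume IRQ0 at PC=1 (depth now 1) [depth=1]
Event 10 (EXEC): [IRQ0] PC=1: DEC 1 -> ACC=-4 [depth=1]
Event 11 (EXEC): [IRQ0] PC=2: IRET -> resume MAIN at PC=3 (depth now 0) [depth=0]
Event 12 (EXEC): [MAIN] PC=3: NOP [depth=0]
Event 13 (EXEC): [MAIN] PC=4: HALT [depth=0]
Max depth observed: 2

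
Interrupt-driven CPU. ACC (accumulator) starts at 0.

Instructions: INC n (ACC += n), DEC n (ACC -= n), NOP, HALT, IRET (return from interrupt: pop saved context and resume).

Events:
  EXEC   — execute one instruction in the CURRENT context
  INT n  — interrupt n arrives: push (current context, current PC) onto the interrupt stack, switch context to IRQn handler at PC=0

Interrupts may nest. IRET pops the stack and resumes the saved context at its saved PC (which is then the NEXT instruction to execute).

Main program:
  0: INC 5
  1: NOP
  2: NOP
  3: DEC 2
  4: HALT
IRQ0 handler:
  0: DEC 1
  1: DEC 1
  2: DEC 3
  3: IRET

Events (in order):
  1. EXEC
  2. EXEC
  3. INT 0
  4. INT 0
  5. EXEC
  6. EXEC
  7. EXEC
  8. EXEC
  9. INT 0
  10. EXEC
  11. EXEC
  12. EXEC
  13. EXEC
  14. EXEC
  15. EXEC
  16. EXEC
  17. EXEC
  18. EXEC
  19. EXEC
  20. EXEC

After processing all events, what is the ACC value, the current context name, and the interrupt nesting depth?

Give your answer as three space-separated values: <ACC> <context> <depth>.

Event 1 (EXEC): [MAIN] PC=0: INC 5 -> ACC=5
Event 2 (EXEC): [MAIN] PC=1: NOP
Event 3 (INT 0): INT 0 arrives: push (MAIN, PC=2), enter IRQ0 at PC=0 (depth now 1)
Event 4 (INT 0): INT 0 arrives: push (IRQ0, PC=0), enter IRQ0 at PC=0 (depth now 2)
Event 5 (EXEC): [IRQ0] PC=0: DEC 1 -> ACC=4
Event 6 (EXEC): [IRQ0] PC=1: DEC 1 -> ACC=3
Event 7 (EXEC): [IRQ0] PC=2: DEC 3 -> ACC=0
Event 8 (EXEC): [IRQ0] PC=3: IRET -> resume IRQ0 at PC=0 (depth now 1)
Event 9 (INT 0): INT 0 arrives: push (IRQ0, PC=0), enter IRQ0 at PC=0 (depth now 2)
Event 10 (EXEC): [IRQ0] PC=0: DEC 1 -> ACC=-1
Event 11 (EXEC): [IRQ0] PC=1: DEC 1 -> ACC=-2
Event 12 (EXEC): [IRQ0] PC=2: DEC 3 -> ACC=-5
Event 13 (EXEC): [IRQ0] PC=3: IRET -> resume IRQ0 at PC=0 (depth now 1)
Event 14 (EXEC): [IRQ0] PC=0: DEC 1 -> ACC=-6
Event 15 (EXEC): [IRQ0] PC=1: DEC 1 -> ACC=-7
Event 16 (EXEC): [IRQ0] PC=2: DEC 3 -> ACC=-10
Event 17 (EXEC): [IRQ0] PC=3: IRET -> resume MAIN at PC=2 (depth now 0)
Event 18 (EXEC): [MAIN] PC=2: NOP
Event 19 (EXEC): [MAIN] PC=3: DEC 2 -> ACC=-12
Event 20 (EXEC): [MAIN] PC=4: HALT

Answer: -12 MAIN 0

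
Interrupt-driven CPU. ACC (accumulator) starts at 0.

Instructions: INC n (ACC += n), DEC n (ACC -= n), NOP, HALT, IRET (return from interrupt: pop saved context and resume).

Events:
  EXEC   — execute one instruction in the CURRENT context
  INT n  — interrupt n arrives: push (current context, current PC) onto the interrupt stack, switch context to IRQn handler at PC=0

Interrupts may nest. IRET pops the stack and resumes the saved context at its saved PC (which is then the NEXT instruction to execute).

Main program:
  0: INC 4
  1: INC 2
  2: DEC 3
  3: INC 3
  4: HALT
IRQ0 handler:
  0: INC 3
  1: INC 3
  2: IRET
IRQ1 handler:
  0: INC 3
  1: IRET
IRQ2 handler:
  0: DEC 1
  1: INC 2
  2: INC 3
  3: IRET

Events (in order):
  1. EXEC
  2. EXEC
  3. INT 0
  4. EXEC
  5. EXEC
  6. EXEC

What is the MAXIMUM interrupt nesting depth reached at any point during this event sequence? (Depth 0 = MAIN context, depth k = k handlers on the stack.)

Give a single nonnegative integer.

Answer: 1

Derivation:
Event 1 (EXEC): [MAIN] PC=0: INC 4 -> ACC=4 [depth=0]
Event 2 (EXEC): [MAIN] PC=1: INC 2 -> ACC=6 [depth=0]
Event 3 (INT 0): INT 0 arrives: push (MAIN, PC=2), enter IRQ0 at PC=0 (depth now 1) [depth=1]
Event 4 (EXEC): [IRQ0] PC=0: INC 3 -> ACC=9 [depth=1]
Event 5 (EXEC): [IRQ0] PC=1: INC 3 -> ACC=12 [depth=1]
Event 6 (EXEC): [IRQ0] PC=2: IRET -> resume MAIN at PC=2 (depth now 0) [depth=0]
Max depth observed: 1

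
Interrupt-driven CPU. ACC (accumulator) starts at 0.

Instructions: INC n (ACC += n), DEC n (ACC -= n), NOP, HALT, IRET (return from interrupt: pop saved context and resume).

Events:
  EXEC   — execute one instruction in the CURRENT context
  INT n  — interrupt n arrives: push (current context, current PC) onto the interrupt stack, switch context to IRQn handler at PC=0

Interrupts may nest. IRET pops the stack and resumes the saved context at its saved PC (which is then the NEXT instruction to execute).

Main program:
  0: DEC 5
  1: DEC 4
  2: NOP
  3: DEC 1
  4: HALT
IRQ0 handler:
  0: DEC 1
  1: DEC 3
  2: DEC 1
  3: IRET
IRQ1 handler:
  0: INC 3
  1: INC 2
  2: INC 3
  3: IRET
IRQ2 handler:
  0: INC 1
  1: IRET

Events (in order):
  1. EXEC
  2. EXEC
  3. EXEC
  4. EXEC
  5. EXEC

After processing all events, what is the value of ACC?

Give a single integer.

Event 1 (EXEC): [MAIN] PC=0: DEC 5 -> ACC=-5
Event 2 (EXEC): [MAIN] PC=1: DEC 4 -> ACC=-9
Event 3 (EXEC): [MAIN] PC=2: NOP
Event 4 (EXEC): [MAIN] PC=3: DEC 1 -> ACC=-10
Event 5 (EXEC): [MAIN] PC=4: HALT

Answer: -10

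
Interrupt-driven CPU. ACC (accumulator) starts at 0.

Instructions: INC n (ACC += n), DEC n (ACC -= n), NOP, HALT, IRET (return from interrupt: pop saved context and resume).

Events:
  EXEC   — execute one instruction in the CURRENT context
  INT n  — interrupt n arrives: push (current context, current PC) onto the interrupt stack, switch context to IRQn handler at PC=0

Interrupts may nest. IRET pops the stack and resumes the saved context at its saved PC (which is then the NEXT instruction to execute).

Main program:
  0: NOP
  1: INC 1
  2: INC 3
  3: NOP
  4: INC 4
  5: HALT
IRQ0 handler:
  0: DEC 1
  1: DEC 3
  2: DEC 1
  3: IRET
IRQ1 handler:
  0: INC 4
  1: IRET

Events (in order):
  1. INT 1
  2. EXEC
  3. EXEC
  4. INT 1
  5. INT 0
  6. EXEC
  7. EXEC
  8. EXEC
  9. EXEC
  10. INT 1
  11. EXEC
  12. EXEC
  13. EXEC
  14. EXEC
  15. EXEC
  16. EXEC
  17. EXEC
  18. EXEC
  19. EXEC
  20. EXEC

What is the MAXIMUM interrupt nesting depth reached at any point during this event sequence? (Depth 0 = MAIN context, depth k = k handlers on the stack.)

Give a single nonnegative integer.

Event 1 (INT 1): INT 1 arrives: push (MAIN, PC=0), enter IRQ1 at PC=0 (depth now 1) [depth=1]
Event 2 (EXEC): [IRQ1] PC=0: INC 4 -> ACC=4 [depth=1]
Event 3 (EXEC): [IRQ1] PC=1: IRET -> resume MAIN at PC=0 (depth now 0) [depth=0]
Event 4 (INT 1): INT 1 arrives: push (MAIN, PC=0), enter IRQ1 at PC=0 (depth now 1) [depth=1]
Event 5 (INT 0): INT 0 arrives: push (IRQ1, PC=0), enter IRQ0 at PC=0 (depth now 2) [depth=2]
Event 6 (EXEC): [IRQ0] PC=0: DEC 1 -> ACC=3 [depth=2]
Event 7 (EXEC): [IRQ0] PC=1: DEC 3 -> ACC=0 [depth=2]
Event 8 (EXEC): [IRQ0] PC=2: DEC 1 -> ACC=-1 [depth=2]
Event 9 (EXEC): [IRQ0] PC=3: IRET -> resume IRQ1 at PC=0 (depth now 1) [depth=1]
Event 10 (INT 1): INT 1 arrives: push (IRQ1, PC=0), enter IRQ1 at PC=0 (depth now 2) [depth=2]
Event 11 (EXEC): [IRQ1] PC=0: INC 4 -> ACC=3 [depth=2]
Event 12 (EXEC): [IRQ1] PC=1: IRET -> resume IRQ1 at PC=0 (depth now 1) [depth=1]
Event 13 (EXEC): [IRQ1] PC=0: INC 4 -> ACC=7 [depth=1]
Event 14 (EXEC): [IRQ1] PC=1: IRET -> resume MAIN at PC=0 (depth now 0) [depth=0]
Event 15 (EXEC): [MAIN] PC=0: NOP [depth=0]
Event 16 (EXEC): [MAIN] PC=1: INC 1 -> ACC=8 [depth=0]
Event 17 (EXEC): [MAIN] PC=2: INC 3 -> ACC=11 [depth=0]
Event 18 (EXEC): [MAIN] PC=3: NOP [depth=0]
Event 19 (EXEC): [MAIN] PC=4: INC 4 -> ACC=15 [depth=0]
Event 20 (EXEC): [MAIN] PC=5: HALT [depth=0]
Max depth observed: 2

Answer: 2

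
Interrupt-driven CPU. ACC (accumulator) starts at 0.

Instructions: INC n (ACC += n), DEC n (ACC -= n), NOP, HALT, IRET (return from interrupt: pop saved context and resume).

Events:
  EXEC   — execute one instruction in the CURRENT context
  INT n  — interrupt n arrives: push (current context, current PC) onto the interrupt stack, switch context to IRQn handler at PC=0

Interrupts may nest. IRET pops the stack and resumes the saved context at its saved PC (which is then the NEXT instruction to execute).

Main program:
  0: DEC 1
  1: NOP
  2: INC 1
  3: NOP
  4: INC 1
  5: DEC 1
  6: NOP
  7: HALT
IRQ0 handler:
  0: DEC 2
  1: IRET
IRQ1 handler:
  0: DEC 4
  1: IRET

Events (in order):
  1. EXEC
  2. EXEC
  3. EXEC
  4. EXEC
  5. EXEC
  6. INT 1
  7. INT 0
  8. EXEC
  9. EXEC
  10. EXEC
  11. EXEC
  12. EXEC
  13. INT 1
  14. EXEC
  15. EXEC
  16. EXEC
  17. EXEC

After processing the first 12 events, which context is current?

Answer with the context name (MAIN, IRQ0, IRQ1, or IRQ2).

Event 1 (EXEC): [MAIN] PC=0: DEC 1 -> ACC=-1
Event 2 (EXEC): [MAIN] PC=1: NOP
Event 3 (EXEC): [MAIN] PC=2: INC 1 -> ACC=0
Event 4 (EXEC): [MAIN] PC=3: NOP
Event 5 (EXEC): [MAIN] PC=4: INC 1 -> ACC=1
Event 6 (INT 1): INT 1 arrives: push (MAIN, PC=5), enter IRQ1 at PC=0 (depth now 1)
Event 7 (INT 0): INT 0 arrives: push (IRQ1, PC=0), enter IRQ0 at PC=0 (depth now 2)
Event 8 (EXEC): [IRQ0] PC=0: DEC 2 -> ACC=-1
Event 9 (EXEC): [IRQ0] PC=1: IRET -> resume IRQ1 at PC=0 (depth now 1)
Event 10 (EXEC): [IRQ1] PC=0: DEC 4 -> ACC=-5
Event 11 (EXEC): [IRQ1] PC=1: IRET -> resume MAIN at PC=5 (depth now 0)
Event 12 (EXEC): [MAIN] PC=5: DEC 1 -> ACC=-6

Answer: MAIN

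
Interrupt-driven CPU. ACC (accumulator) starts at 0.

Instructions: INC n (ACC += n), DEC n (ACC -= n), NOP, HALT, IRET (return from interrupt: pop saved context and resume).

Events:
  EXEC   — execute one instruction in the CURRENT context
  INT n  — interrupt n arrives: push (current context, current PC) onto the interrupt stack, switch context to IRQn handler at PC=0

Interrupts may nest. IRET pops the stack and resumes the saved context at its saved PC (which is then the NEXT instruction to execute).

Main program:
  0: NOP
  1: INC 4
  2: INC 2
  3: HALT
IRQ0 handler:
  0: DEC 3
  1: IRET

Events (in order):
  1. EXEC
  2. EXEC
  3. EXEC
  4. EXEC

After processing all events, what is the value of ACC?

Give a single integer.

Answer: 6

Derivation:
Event 1 (EXEC): [MAIN] PC=0: NOP
Event 2 (EXEC): [MAIN] PC=1: INC 4 -> ACC=4
Event 3 (EXEC): [MAIN] PC=2: INC 2 -> ACC=6
Event 4 (EXEC): [MAIN] PC=3: HALT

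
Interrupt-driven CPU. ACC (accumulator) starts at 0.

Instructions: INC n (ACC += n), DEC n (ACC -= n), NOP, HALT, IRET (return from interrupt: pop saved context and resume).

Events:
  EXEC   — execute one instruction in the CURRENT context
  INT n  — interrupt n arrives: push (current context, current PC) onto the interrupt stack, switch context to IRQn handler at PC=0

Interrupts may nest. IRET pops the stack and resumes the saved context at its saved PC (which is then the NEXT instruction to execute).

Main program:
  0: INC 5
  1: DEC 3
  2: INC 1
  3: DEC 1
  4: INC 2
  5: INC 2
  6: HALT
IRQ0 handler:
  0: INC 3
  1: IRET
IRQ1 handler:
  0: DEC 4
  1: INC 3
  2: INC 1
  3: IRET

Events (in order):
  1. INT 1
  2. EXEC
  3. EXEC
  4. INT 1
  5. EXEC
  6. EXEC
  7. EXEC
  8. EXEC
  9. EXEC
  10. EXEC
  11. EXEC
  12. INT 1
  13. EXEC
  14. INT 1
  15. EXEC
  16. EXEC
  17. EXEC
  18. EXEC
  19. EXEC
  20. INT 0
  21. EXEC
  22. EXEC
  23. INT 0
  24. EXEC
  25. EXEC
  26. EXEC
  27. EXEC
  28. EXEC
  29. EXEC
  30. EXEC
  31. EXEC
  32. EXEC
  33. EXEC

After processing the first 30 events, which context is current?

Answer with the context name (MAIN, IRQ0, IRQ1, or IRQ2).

Event 1 (INT 1): INT 1 arrives: push (MAIN, PC=0), enter IRQ1 at PC=0 (depth now 1)
Event 2 (EXEC): [IRQ1] PC=0: DEC 4 -> ACC=-4
Event 3 (EXEC): [IRQ1] PC=1: INC 3 -> ACC=-1
Event 4 (INT 1): INT 1 arrives: push (IRQ1, PC=2), enter IRQ1 at PC=0 (depth now 2)
Event 5 (EXEC): [IRQ1] PC=0: DEC 4 -> ACC=-5
Event 6 (EXEC): [IRQ1] PC=1: INC 3 -> ACC=-2
Event 7 (EXEC): [IRQ1] PC=2: INC 1 -> ACC=-1
Event 8 (EXEC): [IRQ1] PC=3: IRET -> resume IRQ1 at PC=2 (depth now 1)
Event 9 (EXEC): [IRQ1] PC=2: INC 1 -> ACC=0
Event 10 (EXEC): [IRQ1] PC=3: IRET -> resume MAIN at PC=0 (depth now 0)
Event 11 (EXEC): [MAIN] PC=0: INC 5 -> ACC=5
Event 12 (INT 1): INT 1 arrives: push (MAIN, PC=1), enter IRQ1 at PC=0 (depth now 1)
Event 13 (EXEC): [IRQ1] PC=0: DEC 4 -> ACC=1
Event 14 (INT 1): INT 1 arrives: push (IRQ1, PC=1), enter IRQ1 at PC=0 (depth now 2)
Event 15 (EXEC): [IRQ1] PC=0: DEC 4 -> ACC=-3
Event 16 (EXEC): [IRQ1] PC=1: INC 3 -> ACC=0
Event 17 (EXEC): [IRQ1] PC=2: INC 1 -> ACC=1
Event 18 (EXEC): [IRQ1] PC=3: IRET -> resume IRQ1 at PC=1 (depth now 1)
Event 19 (EXEC): [IRQ1] PC=1: INC 3 -> ACC=4
Event 20 (INT 0): INT 0 arrives: push (IRQ1, PC=2), enter IRQ0 at PC=0 (depth now 2)
Event 21 (EXEC): [IRQ0] PC=0: INC 3 -> ACC=7
Event 22 (EXEC): [IRQ0] PC=1: IRET -> resume IRQ1 at PC=2 (depth now 1)
Event 23 (INT 0): INT 0 arrives: push (IRQ1, PC=2), enter IRQ0 at PC=0 (depth now 2)
Event 24 (EXEC): [IRQ0] PC=0: INC 3 -> ACC=10
Event 25 (EXEC): [IRQ0] PC=1: IRET -> resume IRQ1 at PC=2 (depth now 1)
Event 26 (EXEC): [IRQ1] PC=2: INC 1 -> ACC=11
Event 27 (EXEC): [IRQ1] PC=3: IRET -> resume MAIN at PC=1 (depth now 0)
Event 28 (EXEC): [MAIN] PC=1: DEC 3 -> ACC=8
Event 29 (EXEC): [MAIN] PC=2: INC 1 -> ACC=9
Event 30 (EXEC): [MAIN] PC=3: DEC 1 -> ACC=8

Answer: MAIN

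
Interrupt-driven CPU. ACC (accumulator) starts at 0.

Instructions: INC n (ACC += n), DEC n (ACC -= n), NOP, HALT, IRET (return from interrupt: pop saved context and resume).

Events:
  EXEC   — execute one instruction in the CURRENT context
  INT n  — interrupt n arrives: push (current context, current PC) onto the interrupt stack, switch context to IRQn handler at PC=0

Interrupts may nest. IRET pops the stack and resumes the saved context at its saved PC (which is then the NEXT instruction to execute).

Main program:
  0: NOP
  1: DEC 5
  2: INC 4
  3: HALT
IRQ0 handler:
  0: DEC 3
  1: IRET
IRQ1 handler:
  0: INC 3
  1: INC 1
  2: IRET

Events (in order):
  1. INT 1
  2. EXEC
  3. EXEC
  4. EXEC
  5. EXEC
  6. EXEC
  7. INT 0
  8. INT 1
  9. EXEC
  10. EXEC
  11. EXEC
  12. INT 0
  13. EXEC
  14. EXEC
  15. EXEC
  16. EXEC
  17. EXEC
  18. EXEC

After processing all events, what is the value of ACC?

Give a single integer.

Event 1 (INT 1): INT 1 arrives: push (MAIN, PC=0), enter IRQ1 at PC=0 (depth now 1)
Event 2 (EXEC): [IRQ1] PC=0: INC 3 -> ACC=3
Event 3 (EXEC): [IRQ1] PC=1: INC 1 -> ACC=4
Event 4 (EXEC): [IRQ1] PC=2: IRET -> resume MAIN at PC=0 (depth now 0)
Event 5 (EXEC): [MAIN] PC=0: NOP
Event 6 (EXEC): [MAIN] PC=1: DEC 5 -> ACC=-1
Event 7 (INT 0): INT 0 arrives: push (MAIN, PC=2), enter IRQ0 at PC=0 (depth now 1)
Event 8 (INT 1): INT 1 arrives: push (IRQ0, PC=0), enter IRQ1 at PC=0 (depth now 2)
Event 9 (EXEC): [IRQ1] PC=0: INC 3 -> ACC=2
Event 10 (EXEC): [IRQ1] PC=1: INC 1 -> ACC=3
Event 11 (EXEC): [IRQ1] PC=2: IRET -> resume IRQ0 at PC=0 (depth now 1)
Event 12 (INT 0): INT 0 arrives: push (IRQ0, PC=0), enter IRQ0 at PC=0 (depth now 2)
Event 13 (EXEC): [IRQ0] PC=0: DEC 3 -> ACC=0
Event 14 (EXEC): [IRQ0] PC=1: IRET -> resume IRQ0 at PC=0 (depth now 1)
Event 15 (EXEC): [IRQ0] PC=0: DEC 3 -> ACC=-3
Event 16 (EXEC): [IRQ0] PC=1: IRET -> resume MAIN at PC=2 (depth now 0)
Event 17 (EXEC): [MAIN] PC=2: INC 4 -> ACC=1
Event 18 (EXEC): [MAIN] PC=3: HALT

Answer: 1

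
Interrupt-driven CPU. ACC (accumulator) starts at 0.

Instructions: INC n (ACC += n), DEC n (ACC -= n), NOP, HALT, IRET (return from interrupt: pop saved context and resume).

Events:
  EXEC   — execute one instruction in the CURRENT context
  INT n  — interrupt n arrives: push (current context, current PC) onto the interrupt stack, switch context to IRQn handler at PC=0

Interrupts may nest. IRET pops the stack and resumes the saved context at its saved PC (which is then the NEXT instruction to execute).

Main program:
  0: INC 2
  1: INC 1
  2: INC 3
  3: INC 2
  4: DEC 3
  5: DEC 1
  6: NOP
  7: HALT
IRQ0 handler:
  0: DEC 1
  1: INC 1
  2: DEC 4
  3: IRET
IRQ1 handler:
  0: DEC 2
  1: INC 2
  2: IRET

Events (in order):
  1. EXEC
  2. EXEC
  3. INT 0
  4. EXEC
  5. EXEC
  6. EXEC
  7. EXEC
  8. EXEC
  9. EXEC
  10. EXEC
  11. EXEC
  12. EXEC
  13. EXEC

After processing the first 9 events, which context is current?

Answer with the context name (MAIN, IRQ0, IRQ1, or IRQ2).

Event 1 (EXEC): [MAIN] PC=0: INC 2 -> ACC=2
Event 2 (EXEC): [MAIN] PC=1: INC 1 -> ACC=3
Event 3 (INT 0): INT 0 arrives: push (MAIN, PC=2), enter IRQ0 at PC=0 (depth now 1)
Event 4 (EXEC): [IRQ0] PC=0: DEC 1 -> ACC=2
Event 5 (EXEC): [IRQ0] PC=1: INC 1 -> ACC=3
Event 6 (EXEC): [IRQ0] PC=2: DEC 4 -> ACC=-1
Event 7 (EXEC): [IRQ0] PC=3: IRET -> resume MAIN at PC=2 (depth now 0)
Event 8 (EXEC): [MAIN] PC=2: INC 3 -> ACC=2
Event 9 (EXEC): [MAIN] PC=3: INC 2 -> ACC=4

Answer: MAIN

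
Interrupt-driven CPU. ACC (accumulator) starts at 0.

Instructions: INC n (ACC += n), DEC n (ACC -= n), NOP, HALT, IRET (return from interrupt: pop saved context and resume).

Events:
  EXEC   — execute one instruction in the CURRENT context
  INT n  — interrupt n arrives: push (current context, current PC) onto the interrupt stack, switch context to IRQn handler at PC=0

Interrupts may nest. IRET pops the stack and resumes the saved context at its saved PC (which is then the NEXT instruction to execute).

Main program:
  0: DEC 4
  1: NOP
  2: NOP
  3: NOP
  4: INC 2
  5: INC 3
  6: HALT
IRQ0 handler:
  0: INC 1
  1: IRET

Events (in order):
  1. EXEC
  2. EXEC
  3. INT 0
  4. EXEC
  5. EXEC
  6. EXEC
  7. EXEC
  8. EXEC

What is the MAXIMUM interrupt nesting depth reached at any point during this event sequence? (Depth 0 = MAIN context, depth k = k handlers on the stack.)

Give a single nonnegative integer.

Event 1 (EXEC): [MAIN] PC=0: DEC 4 -> ACC=-4 [depth=0]
Event 2 (EXEC): [MAIN] PC=1: NOP [depth=0]
Event 3 (INT 0): INT 0 arrives: push (MAIN, PC=2), enter IRQ0 at PC=0 (depth now 1) [depth=1]
Event 4 (EXEC): [IRQ0] PC=0: INC 1 -> ACC=-3 [depth=1]
Event 5 (EXEC): [IRQ0] PC=1: IRET -> resume MAIN at PC=2 (depth now 0) [depth=0]
Event 6 (EXEC): [MAIN] PC=2: NOP [depth=0]
Event 7 (EXEC): [MAIN] PC=3: NOP [depth=0]
Event 8 (EXEC): [MAIN] PC=4: INC 2 -> ACC=-1 [depth=0]
Max depth observed: 1

Answer: 1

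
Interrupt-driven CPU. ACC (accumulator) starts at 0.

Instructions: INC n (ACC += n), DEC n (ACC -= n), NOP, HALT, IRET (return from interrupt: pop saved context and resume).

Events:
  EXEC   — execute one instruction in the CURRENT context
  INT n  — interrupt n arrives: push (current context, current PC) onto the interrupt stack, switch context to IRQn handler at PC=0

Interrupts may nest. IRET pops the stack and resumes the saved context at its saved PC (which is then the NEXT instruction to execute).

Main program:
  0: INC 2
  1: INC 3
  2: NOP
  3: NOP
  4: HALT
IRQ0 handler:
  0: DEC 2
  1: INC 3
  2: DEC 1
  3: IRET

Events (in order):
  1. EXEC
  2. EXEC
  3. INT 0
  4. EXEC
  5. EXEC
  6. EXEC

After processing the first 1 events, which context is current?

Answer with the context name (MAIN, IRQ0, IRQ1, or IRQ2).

Event 1 (EXEC): [MAIN] PC=0: INC 2 -> ACC=2

Answer: MAIN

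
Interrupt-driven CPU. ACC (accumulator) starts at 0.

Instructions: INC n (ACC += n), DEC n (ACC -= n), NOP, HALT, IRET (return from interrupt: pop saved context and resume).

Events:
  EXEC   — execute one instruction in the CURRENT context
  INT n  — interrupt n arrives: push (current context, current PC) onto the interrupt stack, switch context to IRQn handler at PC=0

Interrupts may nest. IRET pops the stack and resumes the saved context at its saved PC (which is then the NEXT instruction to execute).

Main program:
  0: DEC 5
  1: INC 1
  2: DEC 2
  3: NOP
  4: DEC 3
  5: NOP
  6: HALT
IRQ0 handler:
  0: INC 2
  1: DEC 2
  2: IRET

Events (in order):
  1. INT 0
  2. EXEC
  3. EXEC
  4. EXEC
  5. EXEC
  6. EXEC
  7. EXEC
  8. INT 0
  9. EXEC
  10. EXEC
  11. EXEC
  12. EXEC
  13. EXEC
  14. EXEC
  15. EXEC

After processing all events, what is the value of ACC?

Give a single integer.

Answer: -9

Derivation:
Event 1 (INT 0): INT 0 arrives: push (MAIN, PC=0), enter IRQ0 at PC=0 (depth now 1)
Event 2 (EXEC): [IRQ0] PC=0: INC 2 -> ACC=2
Event 3 (EXEC): [IRQ0] PC=1: DEC 2 -> ACC=0
Event 4 (EXEC): [IRQ0] PC=2: IRET -> resume MAIN at PC=0 (depth now 0)
Event 5 (EXEC): [MAIN] PC=0: DEC 5 -> ACC=-5
Event 6 (EXEC): [MAIN] PC=1: INC 1 -> ACC=-4
Event 7 (EXEC): [MAIN] PC=2: DEC 2 -> ACC=-6
Event 8 (INT 0): INT 0 arrives: push (MAIN, PC=3), enter IRQ0 at PC=0 (depth now 1)
Event 9 (EXEC): [IRQ0] PC=0: INC 2 -> ACC=-4
Event 10 (EXEC): [IRQ0] PC=1: DEC 2 -> ACC=-6
Event 11 (EXEC): [IRQ0] PC=2: IRET -> resume MAIN at PC=3 (depth now 0)
Event 12 (EXEC): [MAIN] PC=3: NOP
Event 13 (EXEC): [MAIN] PC=4: DEC 3 -> ACC=-9
Event 14 (EXEC): [MAIN] PC=5: NOP
Event 15 (EXEC): [MAIN] PC=6: HALT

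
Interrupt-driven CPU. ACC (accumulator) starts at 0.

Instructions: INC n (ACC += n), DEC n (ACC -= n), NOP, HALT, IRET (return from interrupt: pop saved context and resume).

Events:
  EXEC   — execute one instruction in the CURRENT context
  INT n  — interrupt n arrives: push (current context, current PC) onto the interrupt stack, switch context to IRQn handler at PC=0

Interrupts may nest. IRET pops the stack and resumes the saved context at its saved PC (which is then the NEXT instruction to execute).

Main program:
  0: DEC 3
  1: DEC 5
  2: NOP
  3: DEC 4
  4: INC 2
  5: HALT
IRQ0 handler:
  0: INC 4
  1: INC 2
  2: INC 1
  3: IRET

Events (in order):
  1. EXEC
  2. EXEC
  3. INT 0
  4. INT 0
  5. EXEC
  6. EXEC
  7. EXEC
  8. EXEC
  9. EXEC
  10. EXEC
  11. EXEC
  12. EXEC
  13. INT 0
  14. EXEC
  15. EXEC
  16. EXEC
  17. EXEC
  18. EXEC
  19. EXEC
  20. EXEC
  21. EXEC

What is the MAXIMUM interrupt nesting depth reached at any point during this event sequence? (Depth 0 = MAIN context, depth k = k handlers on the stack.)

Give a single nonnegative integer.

Answer: 2

Derivation:
Event 1 (EXEC): [MAIN] PC=0: DEC 3 -> ACC=-3 [depth=0]
Event 2 (EXEC): [MAIN] PC=1: DEC 5 -> ACC=-8 [depth=0]
Event 3 (INT 0): INT 0 arrives: push (MAIN, PC=2), enter IRQ0 at PC=0 (depth now 1) [depth=1]
Event 4 (INT 0): INT 0 arrives: push (IRQ0, PC=0), enter IRQ0 at PC=0 (depth now 2) [depth=2]
Event 5 (EXEC): [IRQ0] PC=0: INC 4 -> ACC=-4 [depth=2]
Event 6 (EXEC): [IRQ0] PC=1: INC 2 -> ACC=-2 [depth=2]
Event 7 (EXEC): [IRQ0] PC=2: INC 1 -> ACC=-1 [depth=2]
Event 8 (EXEC): [IRQ0] PC=3: IRET -> resume IRQ0 at PC=0 (depth now 1) [depth=1]
Event 9 (EXEC): [IRQ0] PC=0: INC 4 -> ACC=3 [depth=1]
Event 10 (EXEC): [IRQ0] PC=1: INC 2 -> ACC=5 [depth=1]
Event 11 (EXEC): [IRQ0] PC=2: INC 1 -> ACC=6 [depth=1]
Event 12 (EXEC): [IRQ0] PC=3: IRET -> resume MAIN at PC=2 (depth now 0) [depth=0]
Event 13 (INT 0): INT 0 arrives: push (MAIN, PC=2), enter IRQ0 at PC=0 (depth now 1) [depth=1]
Event 14 (EXEC): [IRQ0] PC=0: INC 4 -> ACC=10 [depth=1]
Event 15 (EXEC): [IRQ0] PC=1: INC 2 -> ACC=12 [depth=1]
Event 16 (EXEC): [IRQ0] PC=2: INC 1 -> ACC=13 [depth=1]
Event 17 (EXEC): [IRQ0] PC=3: IRET -> resume MAIN at PC=2 (depth now 0) [depth=0]
Event 18 (EXEC): [MAIN] PC=2: NOP [depth=0]
Event 19 (EXEC): [MAIN] PC=3: DEC 4 -> ACC=9 [depth=0]
Event 20 (EXEC): [MAIN] PC=4: INC 2 -> ACC=11 [depth=0]
Event 21 (EXEC): [MAIN] PC=5: HALT [depth=0]
Max depth observed: 2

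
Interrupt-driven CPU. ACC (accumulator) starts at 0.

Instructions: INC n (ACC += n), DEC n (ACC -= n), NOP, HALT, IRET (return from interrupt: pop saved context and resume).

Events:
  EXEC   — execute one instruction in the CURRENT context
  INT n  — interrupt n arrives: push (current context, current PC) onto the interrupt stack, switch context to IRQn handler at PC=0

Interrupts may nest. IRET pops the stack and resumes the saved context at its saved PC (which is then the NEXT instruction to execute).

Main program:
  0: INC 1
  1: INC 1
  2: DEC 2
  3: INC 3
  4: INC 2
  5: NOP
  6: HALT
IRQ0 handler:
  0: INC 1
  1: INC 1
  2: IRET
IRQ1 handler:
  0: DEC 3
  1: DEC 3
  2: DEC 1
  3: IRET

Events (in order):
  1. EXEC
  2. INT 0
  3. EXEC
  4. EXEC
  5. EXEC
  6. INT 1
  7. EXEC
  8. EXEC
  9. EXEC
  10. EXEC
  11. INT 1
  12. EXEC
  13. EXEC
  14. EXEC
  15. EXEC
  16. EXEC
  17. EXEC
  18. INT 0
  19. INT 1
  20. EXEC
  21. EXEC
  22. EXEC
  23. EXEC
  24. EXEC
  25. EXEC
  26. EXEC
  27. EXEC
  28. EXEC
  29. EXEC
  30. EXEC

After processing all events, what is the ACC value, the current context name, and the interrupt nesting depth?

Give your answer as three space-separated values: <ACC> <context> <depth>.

Event 1 (EXEC): [MAIN] PC=0: INC 1 -> ACC=1
Event 2 (INT 0): INT 0 arrives: push (MAIN, PC=1), enter IRQ0 at PC=0 (depth now 1)
Event 3 (EXEC): [IRQ0] PC=0: INC 1 -> ACC=2
Event 4 (EXEC): [IRQ0] PC=1: INC 1 -> ACC=3
Event 5 (EXEC): [IRQ0] PC=2: IRET -> resume MAIN at PC=1 (depth now 0)
Event 6 (INT 1): INT 1 arrives: push (MAIN, PC=1), enter IRQ1 at PC=0 (depth now 1)
Event 7 (EXEC): [IRQ1] PC=0: DEC 3 -> ACC=0
Event 8 (EXEC): [IRQ1] PC=1: DEC 3 -> ACC=-3
Event 9 (EXEC): [IRQ1] PC=2: DEC 1 -> ACC=-4
Event 10 (EXEC): [IRQ1] PC=3: IRET -> resume MAIN at PC=1 (depth now 0)
Event 11 (INT 1): INT 1 arrives: push (MAIN, PC=1), enter IRQ1 at PC=0 (depth now 1)
Event 12 (EXEC): [IRQ1] PC=0: DEC 3 -> ACC=-7
Event 13 (EXEC): [IRQ1] PC=1: DEC 3 -> ACC=-10
Event 14 (EXEC): [IRQ1] PC=2: DEC 1 -> ACC=-11
Event 15 (EXEC): [IRQ1] PC=3: IRET -> resume MAIN at PC=1 (depth now 0)
Event 16 (EXEC): [MAIN] PC=1: INC 1 -> ACC=-10
Event 17 (EXEC): [MAIN] PC=2: DEC 2 -> ACC=-12
Event 18 (INT 0): INT 0 arrives: push (MAIN, PC=3), enter IRQ0 at PC=0 (depth now 1)
Event 19 (INT 1): INT 1 arrives: push (IRQ0, PC=0), enter IRQ1 at PC=0 (depth now 2)
Event 20 (EXEC): [IRQ1] PC=0: DEC 3 -> ACC=-15
Event 21 (EXEC): [IRQ1] PC=1: DEC 3 -> ACC=-18
Event 22 (EXEC): [IRQ1] PC=2: DEC 1 -> ACC=-19
Event 23 (EXEC): [IRQ1] PC=3: IRET -> resume IRQ0 at PC=0 (depth now 1)
Event 24 (EXEC): [IRQ0] PC=0: INC 1 -> ACC=-18
Event 25 (EXEC): [IRQ0] PC=1: INC 1 -> ACC=-17
Event 26 (EXEC): [IRQ0] PC=2: IRET -> resume MAIN at PC=3 (depth now 0)
Event 27 (EXEC): [MAIN] PC=3: INC 3 -> ACC=-14
Event 28 (EXEC): [MAIN] PC=4: INC 2 -> ACC=-12
Event 29 (EXEC): [MAIN] PC=5: NOP
Event 30 (EXEC): [MAIN] PC=6: HALT

Answer: -12 MAIN 0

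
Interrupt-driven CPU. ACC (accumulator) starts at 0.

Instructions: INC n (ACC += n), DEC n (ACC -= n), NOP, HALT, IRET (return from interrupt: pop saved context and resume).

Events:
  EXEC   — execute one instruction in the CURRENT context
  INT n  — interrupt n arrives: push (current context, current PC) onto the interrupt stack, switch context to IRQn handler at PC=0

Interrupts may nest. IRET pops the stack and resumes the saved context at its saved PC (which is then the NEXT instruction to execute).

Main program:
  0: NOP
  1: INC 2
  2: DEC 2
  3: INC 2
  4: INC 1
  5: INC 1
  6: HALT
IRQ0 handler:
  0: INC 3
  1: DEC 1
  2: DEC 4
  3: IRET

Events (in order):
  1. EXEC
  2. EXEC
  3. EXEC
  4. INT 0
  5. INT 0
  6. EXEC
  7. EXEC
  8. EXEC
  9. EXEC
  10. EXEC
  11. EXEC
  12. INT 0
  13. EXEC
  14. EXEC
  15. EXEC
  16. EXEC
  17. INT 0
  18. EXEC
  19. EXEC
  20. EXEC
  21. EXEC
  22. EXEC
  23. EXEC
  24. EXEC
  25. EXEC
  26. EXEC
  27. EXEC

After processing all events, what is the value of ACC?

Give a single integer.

Answer: -4

Derivation:
Event 1 (EXEC): [MAIN] PC=0: NOP
Event 2 (EXEC): [MAIN] PC=1: INC 2 -> ACC=2
Event 3 (EXEC): [MAIN] PC=2: DEC 2 -> ACC=0
Event 4 (INT 0): INT 0 arrives: push (MAIN, PC=3), enter IRQ0 at PC=0 (depth now 1)
Event 5 (INT 0): INT 0 arrives: push (IRQ0, PC=0), enter IRQ0 at PC=0 (depth now 2)
Event 6 (EXEC): [IRQ0] PC=0: INC 3 -> ACC=3
Event 7 (EXEC): [IRQ0] PC=1: DEC 1 -> ACC=2
Event 8 (EXEC): [IRQ0] PC=2: DEC 4 -> ACC=-2
Event 9 (EXEC): [IRQ0] PC=3: IRET -> resume IRQ0 at PC=0 (depth now 1)
Event 10 (EXEC): [IRQ0] PC=0: INC 3 -> ACC=1
Event 11 (EXEC): [IRQ0] PC=1: DEC 1 -> ACC=0
Event 12 (INT 0): INT 0 arrives: push (IRQ0, PC=2), enter IRQ0 at PC=0 (depth now 2)
Event 13 (EXEC): [IRQ0] PC=0: INC 3 -> ACC=3
Event 14 (EXEC): [IRQ0] PC=1: DEC 1 -> ACC=2
Event 15 (EXEC): [IRQ0] PC=2: DEC 4 -> ACC=-2
Event 16 (EXEC): [IRQ0] PC=3: IRET -> resume IRQ0 at PC=2 (depth now 1)
Event 17 (INT 0): INT 0 arrives: push (IRQ0, PC=2), enter IRQ0 at PC=0 (depth now 2)
Event 18 (EXEC): [IRQ0] PC=0: INC 3 -> ACC=1
Event 19 (EXEC): [IRQ0] PC=1: DEC 1 -> ACC=0
Event 20 (EXEC): [IRQ0] PC=2: DEC 4 -> ACC=-4
Event 21 (EXEC): [IRQ0] PC=3: IRET -> resume IRQ0 at PC=2 (depth now 1)
Event 22 (EXEC): [IRQ0] PC=2: DEC 4 -> ACC=-8
Event 23 (EXEC): [IRQ0] PC=3: IRET -> resume MAIN at PC=3 (depth now 0)
Event 24 (EXEC): [MAIN] PC=3: INC 2 -> ACC=-6
Event 25 (EXEC): [MAIN] PC=4: INC 1 -> ACC=-5
Event 26 (EXEC): [MAIN] PC=5: INC 1 -> ACC=-4
Event 27 (EXEC): [MAIN] PC=6: HALT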